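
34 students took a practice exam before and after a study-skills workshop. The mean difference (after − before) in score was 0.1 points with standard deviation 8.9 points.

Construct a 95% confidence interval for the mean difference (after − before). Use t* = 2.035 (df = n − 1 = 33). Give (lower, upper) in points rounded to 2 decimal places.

This is a matched-pairs design, so SE = s_d/√n = 8.9/√34 = 1.5263.
Margin = 2.035 × 1.5263 = 3.1060; the interval is 0.1 ± 3.1060 = (-3.01, 3.21).

(-3.01, 3.21)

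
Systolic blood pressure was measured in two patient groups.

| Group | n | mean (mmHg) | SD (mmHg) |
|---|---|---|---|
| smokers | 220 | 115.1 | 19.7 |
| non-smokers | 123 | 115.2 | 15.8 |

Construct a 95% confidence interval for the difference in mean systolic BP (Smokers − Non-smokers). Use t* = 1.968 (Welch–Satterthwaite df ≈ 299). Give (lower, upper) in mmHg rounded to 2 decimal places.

Per-group SEs: s₁/√n₁ = 19.7/√220 = 1.3282, s₂/√n₂ = 15.8/√123 = 1.4246.
Unpooled SE of the difference: √(1.76411524 + 2.02948516) = 1.9477.
Margin of error = t* · SE = 1.968 × 1.9477 = 3.8331.
x̄₁ − x̄₂ = 115.1 − 115.2 = -0.1000.
CI: -0.1000 ± 3.8331 = (-3.93, 3.73).

(-3.93, 3.73)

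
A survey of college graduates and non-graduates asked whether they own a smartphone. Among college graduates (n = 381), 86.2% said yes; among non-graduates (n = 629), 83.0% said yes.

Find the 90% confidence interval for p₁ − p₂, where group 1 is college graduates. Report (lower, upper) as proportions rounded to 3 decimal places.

(-0.006, 0.070)

Each SE is √(p̂(1−p̂)/n): √(0.8620·0.1380/381) = 0.01767 and √(0.8300·0.1700/629) = 0.01498.
SE(p̂₁ − p̂₂) = √(SE₁² + SE₂²) = √(0.0003122289 + 0.0002244004) = 0.02317, since the two samples are independent.
At 90% confidence z* = 1.645; margin = 1.645 × 0.02317 = 0.03811.
The difference is 0.8620 − 0.8300 = 0.0320, so the interval is 0.0320 ± 0.03811 = (-0.006, 0.070).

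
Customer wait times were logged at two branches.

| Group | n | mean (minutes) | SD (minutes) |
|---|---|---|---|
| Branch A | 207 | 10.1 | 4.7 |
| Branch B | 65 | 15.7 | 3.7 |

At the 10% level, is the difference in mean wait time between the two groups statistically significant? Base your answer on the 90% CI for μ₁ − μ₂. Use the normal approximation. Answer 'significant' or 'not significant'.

significant

Standard errors of each mean: 4.7/√207 = 0.3267 and 3.7/√65 = 0.4589.
SE(x̄₁ − x̄₂) = √(0.3267² + 0.4589²) = 0.5633 for independent samples with unequal variances.
With z* = 1.645, the margin is 1.645 × 0.5633 = 0.9266.
x̄₁ − x̄₂ = 10.1 − 15.7 = -5.6000; the interval is -5.6000 ± 0.9266 = (-6.5266, -4.6734).
The interval (-6.5266, -4.6734) does not contain 0, so the difference is significant.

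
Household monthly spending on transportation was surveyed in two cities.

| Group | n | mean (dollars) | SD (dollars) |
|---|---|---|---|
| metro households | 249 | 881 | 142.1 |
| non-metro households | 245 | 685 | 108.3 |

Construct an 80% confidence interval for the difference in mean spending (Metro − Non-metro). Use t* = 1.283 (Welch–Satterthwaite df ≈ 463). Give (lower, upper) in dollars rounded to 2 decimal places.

(181.43, 210.57)

SE₁ = s₁/√n₁ = 142.1/√249 = 9.0052; SE₂ = 108.3/√245 = 6.9190.
Independent samples, unequal variances: SE_diff = √(SE₁² + SE₂²) = √(81.09362704 + 47.872561) = 11.3563.
t* = 1.283, so margin of error = 1.283 × 11.3563 = 14.5701.
Difference in means = 881 − 685 = 196.0000.
196.0000 ± 14.5701 → (181.43, 210.57).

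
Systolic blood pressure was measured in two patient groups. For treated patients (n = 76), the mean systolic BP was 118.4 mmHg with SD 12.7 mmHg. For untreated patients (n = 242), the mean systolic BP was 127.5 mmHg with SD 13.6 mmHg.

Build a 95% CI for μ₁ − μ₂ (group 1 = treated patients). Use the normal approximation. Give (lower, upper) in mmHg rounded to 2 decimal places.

Standard errors of each mean: 12.7/√76 = 1.4568 and 13.6/√242 = 0.8742.
SE(x̄₁ − x̄₂) = √(1.4568² + 0.8742²) = 1.6990 for independent samples with unequal variances.
With z* = 1.960, the margin is 1.960 × 1.6990 = 3.3300.
x̄₁ − x̄₂ = 118.4 − 127.5 = -9.1000; the interval is -9.1000 ± 3.3300 = (-12.43, -5.77).

(-12.43, -5.77)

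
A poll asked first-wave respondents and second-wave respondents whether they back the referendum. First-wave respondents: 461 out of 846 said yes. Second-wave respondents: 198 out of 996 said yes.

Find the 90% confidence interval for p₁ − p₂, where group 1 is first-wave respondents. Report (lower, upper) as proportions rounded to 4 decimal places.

First, p̂₁ = 461/846 = 0.5449; p̂₂ = 198/996 = 0.1988.
The two standard errors are √(0.5449×0.4551/846) = 0.01712 and √(0.1988×0.8012/996) = 0.01265.
Because the samples are independent, SE_diff = √(0.01712² + 0.01265²) = 0.02129.
Using z* = 1.645 for 90%, ME = 1.645 × 0.02129 = 0.03502.
p̂₁ − p̂₂ = 0.3461; interval 0.3461 ± 0.03502 gives (0.3111, 0.3811).

(0.3111, 0.3811)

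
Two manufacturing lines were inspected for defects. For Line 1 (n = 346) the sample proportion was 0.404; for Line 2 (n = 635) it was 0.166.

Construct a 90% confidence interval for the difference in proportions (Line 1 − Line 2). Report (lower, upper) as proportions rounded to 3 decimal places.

(0.188, 0.288)

The two standard errors are √(0.4040×0.5960/346) = 0.02638 and √(0.1660×0.8340/635) = 0.01477.
Because the samples are independent, SE_diff = √(0.02638² + 0.01477²) = 0.03023.
Using z* = 1.645 for 90%, ME = 1.645 × 0.03023 = 0.04973.
p̂₁ − p̂₂ = 0.2380; interval 0.2380 ± 0.04973 gives (0.188, 0.288).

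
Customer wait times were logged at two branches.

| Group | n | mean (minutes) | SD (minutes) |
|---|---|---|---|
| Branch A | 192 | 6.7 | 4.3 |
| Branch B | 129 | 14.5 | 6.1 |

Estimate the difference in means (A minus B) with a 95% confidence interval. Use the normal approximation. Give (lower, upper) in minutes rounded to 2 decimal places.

Per-group SEs: s₁/√n₁ = 4.3/√192 = 0.3103, s₂/√n₂ = 6.1/√129 = 0.5371.
Unpooled SE of the difference: √(0.09628609 + 0.28847641) = 0.6203.
Margin of error = z* · SE = 1.960 × 0.6203 = 1.2158.
x̄₁ − x̄₂ = 6.7 − 14.5 = -7.8000.
CI: -7.8000 ± 1.2158 = (-9.02, -6.58).

(-9.02, -6.58)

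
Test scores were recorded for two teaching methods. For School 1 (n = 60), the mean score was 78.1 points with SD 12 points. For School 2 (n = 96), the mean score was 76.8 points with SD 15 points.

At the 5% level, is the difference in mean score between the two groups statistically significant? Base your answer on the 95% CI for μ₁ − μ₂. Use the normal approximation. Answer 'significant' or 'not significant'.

not significant

Standard errors of each mean: 12/√60 = 1.5492 and 15/√96 = 1.5309.
SE(x̄₁ − x̄₂) = √(1.5492² + 1.5309²) = 2.1780 for independent samples with unequal variances.
With z* = 1.960, the margin is 1.960 × 2.1780 = 4.2689.
x̄₁ − x̄₂ = 78.1 − 76.8 = 1.3000; the interval is 1.3000 ± 4.2689 = (-2.9689, 5.5689).
The interval (-2.9689, 5.5689) contains 0, so the difference is not significant.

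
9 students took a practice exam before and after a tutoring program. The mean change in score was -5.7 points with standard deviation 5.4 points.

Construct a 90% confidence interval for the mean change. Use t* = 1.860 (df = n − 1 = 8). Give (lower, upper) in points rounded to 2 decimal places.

(-9.05, -2.35)

This is a matched-pairs design, so SE = s_d/√n = 5.4/√9 = 1.8000.
Margin = 1.860 × 1.8000 = 3.3480; the interval is -5.7 ± 3.3480 = (-9.05, -2.35).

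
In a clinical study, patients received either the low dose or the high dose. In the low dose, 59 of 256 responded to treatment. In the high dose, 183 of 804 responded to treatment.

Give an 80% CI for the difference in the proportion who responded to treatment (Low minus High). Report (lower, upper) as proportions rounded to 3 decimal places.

(-0.036, 0.042)

p̂₁ = 59/256 = 0.2305 and p̂₂ = 183/804 = 0.2276.
SE₁ = √(p̂₁(1−p̂₁)/n₁) = √(0.2305·0.7695/256) = 0.02632; SE₂ = √(0.2276·0.7724/804) = 0.01479.
Independent samples: SE of the difference = √(SE₁² + SE₂²) = √(0.0006927424 + 0.0002187441) = 0.03019.
z* for 80% confidence is 1.282, so the margin of error is 1.282 × 0.03019 = 0.03870.
Point estimate p̂₁ − p̂₂ = 0.2305 − 0.2276 = 0.0029.
0.0029 ± 0.03870 → (-0.036, 0.042).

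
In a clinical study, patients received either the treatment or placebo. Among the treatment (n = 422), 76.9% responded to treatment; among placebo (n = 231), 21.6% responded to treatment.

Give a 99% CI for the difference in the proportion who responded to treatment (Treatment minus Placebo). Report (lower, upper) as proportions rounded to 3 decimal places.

(0.465, 0.641)

Each SE is √(p̂(1−p̂)/n): √(0.7690·0.2310/422) = 0.02052 and √(0.2160·0.7840/231) = 0.02708.
SE(p̂₁ − p̂₂) = √(SE₁² + SE₂²) = √(0.0004210704 + 0.0007333264) = 0.03398, since the two samples are independent.
At 99% confidence z* = 2.576; margin = 2.576 × 0.03398 = 0.08753.
The difference is 0.7690 − 0.2160 = 0.5530, so the interval is 0.5530 ± 0.08753 = (0.465, 0.641).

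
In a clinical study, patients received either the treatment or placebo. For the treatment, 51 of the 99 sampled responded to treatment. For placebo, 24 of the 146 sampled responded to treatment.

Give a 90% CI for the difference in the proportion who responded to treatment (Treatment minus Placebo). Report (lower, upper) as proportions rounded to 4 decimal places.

p̂₁ = 51/99 = 0.5152 and p̂₂ = 24/146 = 0.1644.
SE₁ = √(p̂₁(1−p̂₁)/n₁) = √(0.5152·0.4848/99) = 0.05023; SE₂ = √(0.1644·0.8356/146) = 0.03067.
Independent samples: SE of the difference = √(SE₁² + SE₂²) = √(0.0025230529 + 0.0009406489) = 0.05885.
z* for 90% confidence is 1.645, so the margin of error is 1.645 × 0.05885 = 0.09681.
Point estimate p̂₁ − p̂₂ = 0.5152 − 0.1644 = 0.3508.
0.3508 ± 0.09681 → (0.2540, 0.4476).

(0.2540, 0.4476)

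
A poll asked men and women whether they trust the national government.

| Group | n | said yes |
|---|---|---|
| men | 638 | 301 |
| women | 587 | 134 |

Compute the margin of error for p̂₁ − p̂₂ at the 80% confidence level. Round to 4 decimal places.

0.0337

p̂₁ = 301/638 = 0.4718 and p̂₂ = 134/587 = 0.2283.
SE₁ = √(p̂₁(1−p̂₁)/n₁) = √(0.4718·0.5282/638) = 0.01976; SE₂ = √(0.2283·0.7717/587) = 0.01732.
Independent samples: SE of the difference = √(SE₁² + SE₂²) = √(0.0003904576 + 0.0002999824) = 0.02628.
z* for 80% confidence is 1.282, so the margin of error is 1.282 × 0.02628 = 0.03369.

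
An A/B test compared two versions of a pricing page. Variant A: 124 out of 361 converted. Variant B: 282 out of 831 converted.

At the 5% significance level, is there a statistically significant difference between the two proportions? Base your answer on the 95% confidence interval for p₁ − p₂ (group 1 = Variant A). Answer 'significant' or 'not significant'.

First, p̂₁ = 124/361 = 0.3435; p̂₂ = 282/831 = 0.3394.
The two standard errors are √(0.3435×0.6565/361) = 0.02499 and √(0.3394×0.6606/831) = 0.01643.
Because the samples are independent, SE_diff = √(0.02499² + 0.01643²) = 0.02991.
Using z* = 1.960 for 95%, ME = 1.960 × 0.02991 = 0.05862.
p̂₁ − p̂₂ = 0.0041; interval 0.0041 ± 0.05862 gives (-0.05452, 0.06272).
The interval (-0.05452, 0.06272) contains 0, so the difference is not significant.

not significant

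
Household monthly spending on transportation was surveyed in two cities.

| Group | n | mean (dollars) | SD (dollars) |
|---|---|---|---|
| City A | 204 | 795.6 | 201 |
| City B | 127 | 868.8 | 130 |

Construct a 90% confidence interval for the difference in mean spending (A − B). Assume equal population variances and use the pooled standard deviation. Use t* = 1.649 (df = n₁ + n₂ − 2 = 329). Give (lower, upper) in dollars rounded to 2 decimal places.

Pooled variance s_p² = [203·201² + 126·130²] / (204+127−2) = 31400.6170, so s_p = 177.2022.
SE_diff = s_p·√(1/n₁ + 1/n₂) = 177.2022·√(1/204 + 1/127) = 20.0293.
t* = 1.649; margin = 1.649 × 20.0293 = 33.0283.
Difference = 795.6 − 868.8 = -73.2000.
-73.2000 ± 33.0283 → (-106.23, -40.17).

(-106.23, -40.17)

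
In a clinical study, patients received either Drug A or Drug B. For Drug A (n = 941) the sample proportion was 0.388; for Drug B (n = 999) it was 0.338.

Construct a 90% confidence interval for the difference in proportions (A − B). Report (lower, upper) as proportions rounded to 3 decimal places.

(0.014, 0.086)

The two standard errors are √(0.3880×0.6120/941) = 0.01589 and √(0.3380×0.6620/999) = 0.01497.
Because the samples are independent, SE_diff = √(0.01589² + 0.01497²) = 0.02183.
Using z* = 1.645 for 90%, ME = 1.645 × 0.02183 = 0.03591.
p̂₁ − p̂₂ = 0.0500; interval 0.0500 ± 0.03591 gives (0.014, 0.086).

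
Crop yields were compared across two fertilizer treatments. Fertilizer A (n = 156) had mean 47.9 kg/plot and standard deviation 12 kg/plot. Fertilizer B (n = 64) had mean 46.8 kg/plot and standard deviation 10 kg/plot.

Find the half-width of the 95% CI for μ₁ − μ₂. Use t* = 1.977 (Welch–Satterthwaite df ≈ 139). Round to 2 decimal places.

3.12

SE₁ = s₁/√n₁ = 12/√156 = 0.9608; SE₂ = 10/√64 = 1.2500.
Independent samples, unequal variances: SE_diff = √(SE₁² + SE₂²) = √(0.92313664 + 1.5625) = 1.5766.
t* = 1.977, so margin of error = 1.977 × 1.5766 = 3.1169.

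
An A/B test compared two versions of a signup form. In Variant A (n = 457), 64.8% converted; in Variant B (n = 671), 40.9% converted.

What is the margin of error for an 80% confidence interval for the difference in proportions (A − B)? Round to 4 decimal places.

0.0376

Each SE is √(p̂(1−p̂)/n): √(0.6480·0.3520/457) = 0.02234 and √(0.4090·0.5910/671) = 0.01898.
SE(p̂₁ − p̂₂) = √(SE₁² + SE₂²) = √(0.0004990756 + 0.0003602404) = 0.02931, since the two samples are independent.
At 80% confidence z* = 1.282; margin = 1.282 × 0.02931 = 0.03758.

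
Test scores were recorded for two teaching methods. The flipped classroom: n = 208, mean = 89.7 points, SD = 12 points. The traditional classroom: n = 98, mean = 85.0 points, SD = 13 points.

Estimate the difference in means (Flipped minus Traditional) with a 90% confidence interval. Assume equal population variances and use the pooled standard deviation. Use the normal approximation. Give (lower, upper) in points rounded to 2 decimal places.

Pooled variance s_p² = [207·12² + 97·13²] / (208+98−2) = 151.9770, so s_p = 12.3279.
SE_diff = s_p·√(1/n₁ + 1/n₂) = 12.3279·√(1/208 + 1/98) = 1.5104.
z* = 1.645; margin = 1.645 × 1.5104 = 2.4846.
Difference = 89.7 − 85.0 = 4.7000.
4.7000 ± 2.4846 → (2.22, 7.18).

(2.22, 7.18)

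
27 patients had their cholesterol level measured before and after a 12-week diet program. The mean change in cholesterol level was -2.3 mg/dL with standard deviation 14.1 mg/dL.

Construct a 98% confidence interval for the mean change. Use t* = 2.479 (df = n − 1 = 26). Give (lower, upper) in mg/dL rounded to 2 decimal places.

Paired design: SE = s_d/√n = 14.1/√27 = 2.7135.
t* = 2.479; margin of error = 2.479 × 2.7135 = 6.7268.
-2.3 ± 6.7268 → (-9.03, 4.43).

(-9.03, 4.43)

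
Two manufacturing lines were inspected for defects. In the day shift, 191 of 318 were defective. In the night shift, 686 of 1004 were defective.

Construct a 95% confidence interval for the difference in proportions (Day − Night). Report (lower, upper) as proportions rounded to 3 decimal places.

First, p̂₁ = 191/318 = 0.6006; p̂₂ = 686/1004 = 0.6833.
The two standard errors are √(0.6006×0.3994/318) = 0.02747 and √(0.6833×0.3167/1004) = 0.01468.
Because the samples are independent, SE_diff = √(0.02747² + 0.01468²) = 0.03115.
Using z* = 1.960 for 95%, ME = 1.960 × 0.03115 = 0.06105.
p̂₁ − p̂₂ = -0.0827; interval -0.0827 ± 0.06105 gives (-0.144, -0.022).

(-0.144, -0.022)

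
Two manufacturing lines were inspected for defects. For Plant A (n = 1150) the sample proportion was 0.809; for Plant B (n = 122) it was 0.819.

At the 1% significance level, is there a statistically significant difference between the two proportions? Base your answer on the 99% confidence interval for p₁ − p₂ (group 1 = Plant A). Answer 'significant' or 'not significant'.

The two standard errors are √(0.8090×0.1910/1150) = 0.01159 and √(0.8190×0.1810/122) = 0.03486.
Because the samples are independent, SE_diff = √(0.01159² + 0.03486²) = 0.03674.
Using z* = 2.576 for 99%, ME = 2.576 × 0.03674 = 0.09464.
p̂₁ − p̂₂ = -0.0100; interval -0.0100 ± 0.09464 gives (-0.10464, 0.08464).
The interval (-0.10464, 0.08464) contains 0, so the difference is not significant.

not significant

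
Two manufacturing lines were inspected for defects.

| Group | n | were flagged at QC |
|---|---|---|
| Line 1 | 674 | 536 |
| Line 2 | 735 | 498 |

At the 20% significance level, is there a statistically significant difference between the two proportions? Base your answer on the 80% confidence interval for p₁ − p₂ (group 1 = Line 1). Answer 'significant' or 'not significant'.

significant

p̂₁ = 536/674 = 0.7953 and p̂₂ = 498/735 = 0.6776.
SE₁ = √(p̂₁(1−p̂₁)/n₁) = √(0.7953·0.2047/674) = 0.01554; SE₂ = √(0.6776·0.3224/735) = 0.01724.
Independent samples: SE of the difference = √(SE₁² + SE₂²) = √(0.0002414916 + 0.0002972176) = 0.02321.
z* for 80% confidence is 1.282, so the margin of error is 1.282 × 0.02321 = 0.02976.
Point estimate p̂₁ − p̂₂ = 0.7953 − 0.6776 = 0.1177.
0.1177 ± 0.02976 → (0.08794, 0.14746).
The interval (0.08794, 0.14746) does not contain 0, so the difference is significant.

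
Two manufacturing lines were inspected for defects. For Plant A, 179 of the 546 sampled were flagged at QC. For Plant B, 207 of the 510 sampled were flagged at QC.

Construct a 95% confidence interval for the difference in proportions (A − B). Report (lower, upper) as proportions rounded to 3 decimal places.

Sample proportions: 179/546 = 0.3278, 207/510 = 0.4059.
Each SE is √(p̂(1−p̂)/n): √(0.3278·0.6722/546) = 0.02009 and √(0.4059·0.5941/510) = 0.02174.
SE(p̂₁ − p̂₂) = √(SE₁² + SE₂²) = √(0.0004036081 + 0.0004726276) = 0.02960, since the two samples are independent.
At 95% confidence z* = 1.960; margin = 1.960 × 0.02960 = 0.05802.
The difference is 0.3278 − 0.4059 = -0.0781, so the interval is -0.0781 ± 0.05802 = (-0.136, -0.020).

(-0.136, -0.020)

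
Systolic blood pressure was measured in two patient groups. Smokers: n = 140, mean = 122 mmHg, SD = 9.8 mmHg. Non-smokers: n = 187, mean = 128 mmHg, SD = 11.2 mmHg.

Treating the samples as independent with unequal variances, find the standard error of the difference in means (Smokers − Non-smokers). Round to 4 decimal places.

1.1648

Standard errors of each mean: 9.8/√140 = 0.8283 and 11.2/√187 = 0.8190.
SE(x̄₁ − x̄₂) = √(0.8283² + 0.8190²) = 1.1648 for independent samples with unequal variances.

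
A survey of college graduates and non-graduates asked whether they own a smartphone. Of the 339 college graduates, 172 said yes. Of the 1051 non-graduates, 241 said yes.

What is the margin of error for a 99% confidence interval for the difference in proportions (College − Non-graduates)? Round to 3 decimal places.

0.078

p̂₁ = 172/339 = 0.5074 and p̂₂ = 241/1051 = 0.2293.
SE₁ = √(p̂₁(1−p̂₁)/n₁) = √(0.5074·0.4926/339) = 0.02715; SE₂ = √(0.2293·0.7707/1051) = 0.01297.
Independent samples: SE of the difference = √(SE₁² + SE₂²) = √(0.0007371225 + 0.0001682209) = 0.03009.
z* for 99% confidence is 2.576, so the margin of error is 2.576 × 0.03009 = 0.07751.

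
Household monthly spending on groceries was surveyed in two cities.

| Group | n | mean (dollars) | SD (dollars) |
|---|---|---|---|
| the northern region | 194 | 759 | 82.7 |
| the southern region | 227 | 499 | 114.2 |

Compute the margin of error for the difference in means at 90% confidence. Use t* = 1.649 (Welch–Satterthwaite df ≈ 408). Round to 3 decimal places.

15.877

Standard errors of each mean: 82.7/√194 = 5.9375 and 114.2/√227 = 7.5797.
SE(x̄₁ − x̄₂) = √(5.9375² + 7.5797²) = 9.6284 for independent samples with unequal variances.
With t* = 1.649, the margin is 1.649 × 9.6284 = 15.8772.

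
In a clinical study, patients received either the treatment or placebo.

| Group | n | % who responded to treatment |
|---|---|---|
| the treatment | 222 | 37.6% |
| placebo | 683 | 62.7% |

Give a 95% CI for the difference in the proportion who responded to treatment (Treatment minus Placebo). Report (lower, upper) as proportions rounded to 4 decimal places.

(-0.3243, -0.1777)

SE₁ = √(p̂₁(1−p̂₁)/n₁) = √(0.3760·0.6240/222) = 0.03251; SE₂ = √(0.6270·0.3730/683) = 0.01850.
Independent samples: SE of the difference = √(SE₁² + SE₂²) = √(0.0010569001 + 0.00034225) = 0.03741.
z* for 95% confidence is 1.960, so the margin of error is 1.960 × 0.03741 = 0.07332.
Point estimate p̂₁ − p̂₂ = 0.3760 − 0.6270 = -0.2510.
-0.2510 ± 0.07332 → (-0.3243, -0.1777).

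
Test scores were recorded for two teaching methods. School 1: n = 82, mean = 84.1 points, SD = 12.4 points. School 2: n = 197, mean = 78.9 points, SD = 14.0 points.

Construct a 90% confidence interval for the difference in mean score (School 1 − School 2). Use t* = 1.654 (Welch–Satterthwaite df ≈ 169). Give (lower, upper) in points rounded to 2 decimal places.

(2.40, 8.00)

Standard errors of each mean: 12.4/√82 = 1.3694 and 14.0/√197 = 0.9975.
SE(x̄₁ − x̄₂) = √(1.3694² + 0.9975²) = 1.6942 for independent samples with unequal variances.
With t* = 1.654, the margin is 1.654 × 1.6942 = 2.8022.
x̄₁ − x̄₂ = 84.1 − 78.9 = 5.2000; the interval is 5.2000 ± 2.8022 = (2.40, 8.00).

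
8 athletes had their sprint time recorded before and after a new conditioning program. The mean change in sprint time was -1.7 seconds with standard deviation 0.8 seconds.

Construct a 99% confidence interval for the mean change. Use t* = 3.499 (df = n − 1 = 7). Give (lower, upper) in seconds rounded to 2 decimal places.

Paired design: SE = s_d/√n = 0.8/√8 = 0.2828.
t* = 3.499; margin of error = 3.499 × 0.2828 = 0.9895.
-1.7 ± 0.9895 → (-2.69, -0.71).

(-2.69, -0.71)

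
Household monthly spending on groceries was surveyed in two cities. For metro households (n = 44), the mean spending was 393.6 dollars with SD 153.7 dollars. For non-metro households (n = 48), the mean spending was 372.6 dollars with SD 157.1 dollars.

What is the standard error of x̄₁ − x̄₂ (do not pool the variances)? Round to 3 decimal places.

32.420

SE₁ = s₁/√n₁ = 153.7/√44 = 23.1711; SE₂ = 157.1/√48 = 22.6754.
Independent samples, unequal variances: SE_diff = √(SE₁² + SE₂²) = √(536.89987521 + 514.17376516) = 32.4203.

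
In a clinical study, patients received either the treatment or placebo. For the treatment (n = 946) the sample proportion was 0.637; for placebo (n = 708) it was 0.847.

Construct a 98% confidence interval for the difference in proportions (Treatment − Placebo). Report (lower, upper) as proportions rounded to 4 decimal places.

SE₁ = √(p̂₁(1−p̂₁)/n₁) = √(0.6370·0.3630/946) = 0.01563; SE₂ = √(0.8470·0.1530/708) = 0.01353.
Independent samples: SE of the difference = √(SE₁² + SE₂²) = √(0.0002442969 + 0.0001830609) = 0.02067.
z* for 98% confidence is 2.326, so the margin of error is 2.326 × 0.02067 = 0.04808.
Point estimate p̂₁ − p̂₂ = 0.6370 − 0.8470 = -0.2100.
-0.2100 ± 0.04808 → (-0.2581, -0.1619).

(-0.2581, -0.1619)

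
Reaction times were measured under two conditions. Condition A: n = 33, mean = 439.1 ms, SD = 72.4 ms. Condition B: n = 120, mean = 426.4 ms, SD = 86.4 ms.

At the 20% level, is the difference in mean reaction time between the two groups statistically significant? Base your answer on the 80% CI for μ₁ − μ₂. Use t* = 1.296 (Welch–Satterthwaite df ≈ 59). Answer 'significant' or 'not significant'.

Per-group SEs: s₁/√n₁ = 72.4/√33 = 12.6032, s₂/√n₂ = 86.4/√120 = 7.8872.
Unpooled SE of the difference: √(158.84065024 + 62.20792384) = 14.8677.
Margin of error = t* · SE = 1.296 × 14.8677 = 19.2685.
x̄₁ − x̄₂ = 439.1 − 426.4 = 12.7000.
CI: 12.7000 ± 19.2685 = (-6.5685, 31.9685).
The interval (-6.5685, 31.9685) contains 0, so the difference is not significant.

not significant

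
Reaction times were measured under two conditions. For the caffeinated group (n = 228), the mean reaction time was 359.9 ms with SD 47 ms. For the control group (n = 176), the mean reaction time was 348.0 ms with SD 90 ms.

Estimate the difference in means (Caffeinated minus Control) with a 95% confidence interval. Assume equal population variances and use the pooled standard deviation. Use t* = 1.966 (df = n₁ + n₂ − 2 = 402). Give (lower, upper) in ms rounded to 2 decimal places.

s_p = √[((n₁−1)s₁² + (n₂−1)s₂²)/(n₁+n₂−2)] = √[(227·47² + 175·90²)/402] = 69.0904.
SE = 69.0904·√(1/228 + 1/176) = 6.9324.
With t* = 1.966, margin = 1.966 × 6.9324 = 13.6291.
x̄₁ − x̄₂ = 359.9 − 348.0 = 11.9000; interval 11.9000 ± 13.6291 = (-1.73, 25.53).

(-1.73, 25.53)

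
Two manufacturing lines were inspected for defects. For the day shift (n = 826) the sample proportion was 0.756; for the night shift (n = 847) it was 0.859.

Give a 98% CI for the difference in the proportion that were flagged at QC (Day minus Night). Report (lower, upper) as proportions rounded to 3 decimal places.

(-0.148, -0.058)

Each SE is √(p̂(1−p̂)/n): √(0.7560·0.2440/826) = 0.01494 and √(0.8590·0.1410/847) = 0.01196.
SE(p̂₁ − p̂₂) = √(SE₁² + SE₂²) = √(0.0002232036 + 0.0001430416) = 0.01914, since the two samples are independent.
At 98% confidence z* = 2.326; margin = 2.326 × 0.01914 = 0.04452.
The difference is 0.7560 − 0.8590 = -0.1030, so the interval is -0.1030 ± 0.04452 = (-0.148, -0.058).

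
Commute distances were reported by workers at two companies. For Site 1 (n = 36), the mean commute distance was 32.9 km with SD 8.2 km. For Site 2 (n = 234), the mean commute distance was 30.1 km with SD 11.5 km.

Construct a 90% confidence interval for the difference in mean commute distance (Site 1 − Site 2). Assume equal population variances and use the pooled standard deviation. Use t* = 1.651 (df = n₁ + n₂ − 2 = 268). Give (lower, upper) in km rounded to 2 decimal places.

(-0.49, 6.09)

s_p = √[((n₁−1)s₁² + (n₂−1)s₂²)/(n₁+n₂−2)] = √[(35·8.2² + 233·11.5²)/268] = 11.1247.
SE = 11.1247·√(1/36 + 1/234) = 1.9916.
With t* = 1.651, margin = 1.651 × 1.9916 = 3.2881.
x̄₁ − x̄₂ = 32.9 − 30.1 = 2.8000; interval 2.8000 ± 3.2881 = (-0.49, 6.09).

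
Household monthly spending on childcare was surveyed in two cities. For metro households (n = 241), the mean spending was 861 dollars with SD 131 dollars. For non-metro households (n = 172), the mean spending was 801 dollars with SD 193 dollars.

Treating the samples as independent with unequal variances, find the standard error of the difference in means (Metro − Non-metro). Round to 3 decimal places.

16.964

Standard errors of each mean: 131/√241 = 8.4385 and 193/√172 = 14.7161.
SE(x̄₁ − x̄₂) = √(8.4385² + 14.7161²) = 16.9638 for independent samples with unequal variances.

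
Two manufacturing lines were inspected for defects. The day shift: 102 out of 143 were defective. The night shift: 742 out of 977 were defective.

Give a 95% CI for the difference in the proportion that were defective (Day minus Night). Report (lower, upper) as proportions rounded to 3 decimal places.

(-0.125, 0.033)

p̂₁ = 102/143 = 0.7133 and p̂₂ = 742/977 = 0.7595.
SE₁ = √(p̂₁(1−p̂₁)/n₁) = √(0.7133·0.2867/143) = 0.03782; SE₂ = √(0.7595·0.2405/977) = 0.01367.
Independent samples: SE of the difference = √(SE₁² + SE₂²) = √(0.0014303524 + 0.0001868689) = 0.04021.
z* for 95% confidence is 1.960, so the margin of error is 1.960 × 0.04021 = 0.07881.
Point estimate p̂₁ − p̂₂ = 0.7133 − 0.7595 = -0.0462.
-0.0462 ± 0.07881 → (-0.125, 0.033).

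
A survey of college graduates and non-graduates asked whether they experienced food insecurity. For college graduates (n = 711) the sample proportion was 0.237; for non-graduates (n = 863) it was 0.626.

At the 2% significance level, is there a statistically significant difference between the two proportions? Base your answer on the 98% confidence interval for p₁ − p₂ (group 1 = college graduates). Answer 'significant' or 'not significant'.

significant

Each SE is √(p̂(1−p̂)/n): √(0.2370·0.7630/711) = 0.01595 and √(0.6260·0.3740/863) = 0.01647.
SE(p̂₁ − p̂₂) = √(SE₁² + SE₂²) = √(0.0002544025 + 0.0002712609) = 0.02293, since the two samples are independent.
At 98% confidence z* = 2.326; margin = 2.326 × 0.02293 = 0.05334.
The difference is 0.2370 − 0.6260 = -0.3890, so the interval is -0.3890 ± 0.05334 = (-0.44234, -0.33566).
The interval (-0.44234, -0.33566) does not contain 0, so the difference is significant.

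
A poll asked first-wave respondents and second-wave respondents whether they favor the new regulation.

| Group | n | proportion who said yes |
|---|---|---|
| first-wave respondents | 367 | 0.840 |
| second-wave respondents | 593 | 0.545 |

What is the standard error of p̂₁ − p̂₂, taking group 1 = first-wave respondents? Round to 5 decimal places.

SE₁ = √(p̂₁(1−p̂₁)/n₁) = √(0.8400·0.1600/367) = 0.01914; SE₂ = √(0.5450·0.4550/593) = 0.02045.
Independent samples: SE of the difference = √(SE₁² + SE₂²) = √(0.0003663396 + 0.0004182025) = 0.02801.

0.02801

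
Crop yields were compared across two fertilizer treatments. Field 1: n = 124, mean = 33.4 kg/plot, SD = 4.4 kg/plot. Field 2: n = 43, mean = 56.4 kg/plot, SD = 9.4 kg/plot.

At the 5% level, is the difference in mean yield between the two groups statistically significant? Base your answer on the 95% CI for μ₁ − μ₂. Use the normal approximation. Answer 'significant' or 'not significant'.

SE₁ = s₁/√n₁ = 4.4/√124 = 0.3951; SE₂ = 9.4/√43 = 1.4335.
Independent samples, unequal variances: SE_diff = √(SE₁² + SE₂²) = √(0.15610401 + 2.05492225) = 1.4870.
z* = 1.960, so margin of error = 1.960 × 1.4870 = 2.9145.
Difference in means = 33.4 − 56.4 = -23.0000.
-23.0000 ± 2.9145 → (-25.9145, -20.0855).
The interval (-25.9145, -20.0855) does not contain 0, so the difference is significant.

significant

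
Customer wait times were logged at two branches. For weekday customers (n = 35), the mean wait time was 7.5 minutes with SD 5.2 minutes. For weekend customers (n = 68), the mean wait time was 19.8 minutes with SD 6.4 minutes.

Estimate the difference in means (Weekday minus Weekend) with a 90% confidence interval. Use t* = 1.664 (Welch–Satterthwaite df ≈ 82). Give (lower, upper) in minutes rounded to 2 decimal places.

(-14.25, -10.35)

SE₁ = s₁/√n₁ = 5.2/√35 = 0.8790; SE₂ = 6.4/√68 = 0.7761.
Independent samples, unequal variances: SE_diff = √(SE₁² + SE₂²) = √(0.772641 + 0.60233121) = 1.1726.
t* = 1.664, so margin of error = 1.664 × 1.1726 = 1.9512.
Difference in means = 7.5 − 19.8 = -12.3000.
-12.3000 ± 1.9512 → (-14.25, -10.35).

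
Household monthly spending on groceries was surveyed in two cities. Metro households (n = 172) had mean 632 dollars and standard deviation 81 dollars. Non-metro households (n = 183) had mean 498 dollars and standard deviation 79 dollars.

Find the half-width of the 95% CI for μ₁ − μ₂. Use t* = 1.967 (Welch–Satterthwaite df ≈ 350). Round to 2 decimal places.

Standard errors of each mean: 81/√172 = 6.1762 and 79/√183 = 5.8398.
SE(x̄₁ − x̄₂) = √(6.1762² + 5.8398²) = 8.4999 for independent samples with unequal variances.
With t* = 1.967, the margin is 1.967 × 8.4999 = 16.7193.

16.72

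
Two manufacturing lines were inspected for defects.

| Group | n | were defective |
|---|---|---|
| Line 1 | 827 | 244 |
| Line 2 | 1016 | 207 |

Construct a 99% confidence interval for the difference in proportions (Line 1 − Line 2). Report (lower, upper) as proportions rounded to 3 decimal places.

(0.039, 0.144)

First, p̂₁ = 244/827 = 0.2950; p̂₂ = 207/1016 = 0.2037.
The two standard errors are √(0.2950×0.7050/827) = 0.01586 and √(0.2037×0.7963/1016) = 0.01264.
Because the samples are independent, SE_diff = √(0.01586² + 0.01264²) = 0.02028.
Using z* = 2.576 for 99%, ME = 2.576 × 0.02028 = 0.05224.
p̂₁ − p̂₂ = 0.0913; interval 0.0913 ± 0.05224 gives (0.039, 0.144).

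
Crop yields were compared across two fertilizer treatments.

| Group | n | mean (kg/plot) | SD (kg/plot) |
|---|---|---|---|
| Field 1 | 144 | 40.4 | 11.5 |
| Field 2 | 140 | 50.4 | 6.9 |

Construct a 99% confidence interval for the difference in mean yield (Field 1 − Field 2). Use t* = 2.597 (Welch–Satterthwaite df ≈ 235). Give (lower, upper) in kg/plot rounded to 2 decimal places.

(-12.91, -7.09)

Standard errors of each mean: 11.5/√144 = 0.9583 and 6.9/√140 = 0.5832.
SE(x̄₁ − x̄₂) = √(0.9583² + 0.5832²) = 1.1218 for independent samples with unequal variances.
With t* = 2.597, the margin is 2.597 × 1.1218 = 2.9133.
x̄₁ − x̄₂ = 40.4 − 50.4 = -10.0000; the interval is -10.0000 ± 2.9133 = (-12.91, -7.09).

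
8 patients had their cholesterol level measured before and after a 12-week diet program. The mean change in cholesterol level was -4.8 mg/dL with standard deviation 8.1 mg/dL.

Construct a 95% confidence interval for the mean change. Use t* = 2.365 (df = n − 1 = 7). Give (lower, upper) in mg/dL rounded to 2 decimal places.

This is a matched-pairs design, so SE = s_d/√n = 8.1/√8 = 2.8638.
Margin = 2.365 × 2.8638 = 6.7729; the interval is -4.8 ± 6.7729 = (-11.57, 1.97).

(-11.57, 1.97)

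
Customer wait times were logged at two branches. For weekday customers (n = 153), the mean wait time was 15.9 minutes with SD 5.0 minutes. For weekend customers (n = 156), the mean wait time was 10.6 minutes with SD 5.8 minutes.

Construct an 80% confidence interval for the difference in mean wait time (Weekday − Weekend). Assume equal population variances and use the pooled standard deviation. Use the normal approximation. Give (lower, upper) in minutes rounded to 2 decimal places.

(4.51, 6.09)

s_p = √[((n₁−1)s₁² + (n₂−1)s₂²)/(n₁+n₂−2)] = √[(152·5.0² + 155·5.8²)/307] = 5.4187.
SE = 5.4187·√(1/153 + 1/156) = 0.6165.
With z* = 1.282, margin = 1.282 × 0.6165 = 0.7904.
x̄₁ − x̄₂ = 15.9 − 10.6 = 5.3000; interval 5.3000 ± 0.7904 = (4.51, 6.09).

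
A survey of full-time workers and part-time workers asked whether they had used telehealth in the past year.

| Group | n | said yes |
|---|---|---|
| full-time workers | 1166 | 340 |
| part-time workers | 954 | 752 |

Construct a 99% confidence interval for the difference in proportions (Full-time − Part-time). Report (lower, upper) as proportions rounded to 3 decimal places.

(-0.545, -0.448)

p̂₁ = 340/1166 = 0.2916 and p̂₂ = 752/954 = 0.7883.
SE₁ = √(p̂₁(1−p̂₁)/n₁) = √(0.2916·0.7084/1166) = 0.01331; SE₂ = √(0.7883·0.2117/954) = 0.01323.
Independent samples: SE of the difference = √(SE₁² + SE₂²) = √(0.0001771561 + 0.0001750329) = 0.01877.
z* for 99% confidence is 2.576, so the margin of error is 2.576 × 0.01877 = 0.04835.
Point estimate p̂₁ − p̂₂ = 0.2916 − 0.7883 = -0.4967.
-0.4967 ± 0.04835 → (-0.545, -0.448).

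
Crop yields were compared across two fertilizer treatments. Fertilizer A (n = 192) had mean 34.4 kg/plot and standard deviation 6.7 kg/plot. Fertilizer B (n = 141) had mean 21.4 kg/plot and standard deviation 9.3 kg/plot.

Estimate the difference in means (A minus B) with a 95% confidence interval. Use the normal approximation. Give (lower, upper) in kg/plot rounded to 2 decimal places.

(11.20, 14.80)

SE₁ = s₁/√n₁ = 6.7/√192 = 0.4835; SE₂ = 9.3/√141 = 0.7832.
Independent samples, unequal variances: SE_diff = √(SE₁² + SE₂²) = √(0.23377225 + 0.61340224) = 0.9204.
z* = 1.960, so margin of error = 1.960 × 0.9204 = 1.8040.
Difference in means = 34.4 − 21.4 = 13.0000.
13.0000 ± 1.8040 → (11.20, 14.80).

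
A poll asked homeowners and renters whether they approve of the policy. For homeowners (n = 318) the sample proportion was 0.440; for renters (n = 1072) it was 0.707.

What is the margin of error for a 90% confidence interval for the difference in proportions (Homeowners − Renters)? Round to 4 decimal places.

0.0512

Each SE is √(p̂(1−p̂)/n): √(0.4400·0.5600/318) = 0.02784 and √(0.7070·0.2930/1072) = 0.01390.
SE(p̂₁ − p̂₂) = √(SE₁² + SE₂²) = √(0.0007750656 + 0.00019321) = 0.03112, since the two samples are independent.
At 90% confidence z* = 1.645; margin = 1.645 × 0.03112 = 0.05119.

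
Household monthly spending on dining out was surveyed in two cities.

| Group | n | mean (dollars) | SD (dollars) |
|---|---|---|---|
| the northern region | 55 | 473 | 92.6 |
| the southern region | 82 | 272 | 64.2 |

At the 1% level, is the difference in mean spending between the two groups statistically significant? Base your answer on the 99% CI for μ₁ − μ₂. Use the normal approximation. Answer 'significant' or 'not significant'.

Standard errors of each mean: 92.6/√55 = 12.4862 and 64.2/√82 = 7.0897.
SE(x̄₁ − x̄₂) = √(12.4862² + 7.0897²) = 14.3586 for independent samples with unequal variances.
With z* = 2.576, the margin is 2.576 × 14.3586 = 36.9878.
x̄₁ − x̄₂ = 473 − 272 = 201.0000; the interval is 201.0000 ± 36.9878 = (164.0122, 237.9878).
The interval (164.0122, 237.9878) does not contain 0, so the difference is significant.

significant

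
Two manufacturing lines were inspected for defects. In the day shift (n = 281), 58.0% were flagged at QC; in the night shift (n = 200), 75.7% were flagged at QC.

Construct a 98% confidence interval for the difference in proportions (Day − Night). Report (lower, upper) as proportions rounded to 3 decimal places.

The two standard errors are √(0.5800×0.4200/281) = 0.02944 and √(0.7570×0.2430/200) = 0.03033.
Because the samples are independent, SE_diff = √(0.02944² + 0.03033²) = 0.04227.
Using z* = 2.326 for 98%, ME = 2.326 × 0.04227 = 0.09832.
p̂₁ − p̂₂ = -0.1770; interval -0.1770 ± 0.09832 gives (-0.275, -0.079).

(-0.275, -0.079)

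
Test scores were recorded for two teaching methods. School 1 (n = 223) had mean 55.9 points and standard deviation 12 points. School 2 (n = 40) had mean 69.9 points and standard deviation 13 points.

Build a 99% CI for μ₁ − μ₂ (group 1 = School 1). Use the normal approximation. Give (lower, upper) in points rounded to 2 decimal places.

Per-group SEs: s₁/√n₁ = 12/√223 = 0.8036, s₂/√n₂ = 13/√40 = 2.0555.
Unpooled SE of the difference: √(0.64577296 + 4.22508025) = 2.2070.
Margin of error = z* · SE = 2.576 × 2.2070 = 5.6852.
x̄₁ − x̄₂ = 55.9 − 69.9 = -14.0000.
CI: -14.0000 ± 5.6852 = (-19.69, -8.31).

(-19.69, -8.31)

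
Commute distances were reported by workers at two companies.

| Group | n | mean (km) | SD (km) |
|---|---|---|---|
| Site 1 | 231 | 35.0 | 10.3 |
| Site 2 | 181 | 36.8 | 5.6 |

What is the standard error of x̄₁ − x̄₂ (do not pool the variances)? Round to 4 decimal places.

0.7953

Standard errors of each mean: 10.3/√231 = 0.6777 and 5.6/√181 = 0.4162.
SE(x̄₁ − x̄₂) = √(0.6777² + 0.4162²) = 0.7953 for independent samples with unequal variances.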